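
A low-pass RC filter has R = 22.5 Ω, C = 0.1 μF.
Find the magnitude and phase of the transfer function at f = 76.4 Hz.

Step 1 — Angular frequency: ω = 2π·76.4 = 480 rad/s.
Step 2 — Transfer function: H(jω) = 1/(1 + jωRC).
Step 3 — Denominator: 1 + jωRC = 1 + j·480·22.5·1e-07 = 1 + j0.00108.
Step 4 — H = 1 - j0.00108.
Step 5 — Magnitude: |H| = 1 (-0.0 dB); phase: φ = -0.1°.

|H| = 1 (-0.0 dB), φ = -0.1°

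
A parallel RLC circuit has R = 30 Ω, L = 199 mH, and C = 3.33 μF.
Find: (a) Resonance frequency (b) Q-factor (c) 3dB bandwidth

Step 1 — Resonance: ω₀ = 1/√(LC) = 1/√(0.199·3.33e-06) = 1228 rad/s.
Step 2 — f₀ = ω₀/(2π) = 195.5 Hz.
Step 3 — Parallel Q: Q = R/(ω₀L) = 30/(1228·0.199) = 0.1227.
Step 4 — Bandwidth: Δω = ω₀/Q = 1.001e+04 rad/s; BW = Δω/(2π) = 1593 Hz.

(a) f₀ = 195.5 Hz  (b) Q = 0.1227  (c) BW = 1593 Hz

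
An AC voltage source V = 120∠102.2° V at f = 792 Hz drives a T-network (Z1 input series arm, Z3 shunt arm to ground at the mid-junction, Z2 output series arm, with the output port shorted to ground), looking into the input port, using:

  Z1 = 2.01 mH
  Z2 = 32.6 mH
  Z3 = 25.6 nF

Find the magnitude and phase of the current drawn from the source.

Step 1 — Angular frequency: ω = 2π·f = 2π·792 = 4976 rad/s.
Step 2 — Component impedances:
  Z1: Z = jωL = j·4976·0.00201 = 0 + j10 Ω
  Z2: Z = jωL = j·4976·0.0326 = 0 + j162.2 Ω
  Z3: Z = 1/(jωC) = -j/(ω·C) = 0 - j7850 Ω
Step 3 — With the output port shorted to ground, the output series arm Z2 runs from the junction to ground; the shunt arm Z3 also runs from the junction to ground. They appear in parallel: Z3 || Z2 = 0 + j165.7 Ω.
Step 4 — Series with input arm Z1: Z_in = Z1 + (Z3 || Z2) = 0 + j175.7 Ω = 175.7∠90.0° Ω.
Step 5 — Source phasor: V = 120∠102.2° V = -25.36 + j117.3 V.
Step 6 — Ohm's law: I = V / Z_total = (-25.36 + j117.3) / (0 + j175.7) = 0.6677 + j0.1444 A.
Step 7 — Convert to polar: |I| = 0.6832 A, ∠I = 12.2°.

I = 0.6832∠12.2° A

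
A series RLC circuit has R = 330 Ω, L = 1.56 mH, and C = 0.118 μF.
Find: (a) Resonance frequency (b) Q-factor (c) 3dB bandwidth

Step 1 — Resonance: ω₀ = 1/√(LC) = 1/√(0.00156·1.18e-07) = 7.37e+04 rad/s.
Step 2 — f₀ = ω₀/(2π) = 1.173e+04 Hz.
Step 3 — Series Q: Q = ω₀L/R = 7.37e+04·0.00156/330 = 0.3484.
Step 4 — Bandwidth: Δω = ω₀/Q = 2.115e+05 rad/s; BW = Δω/(2π) = 3.367e+04 Hz.

(a) f₀ = 1.173e+04 Hz  (b) Q = 0.3484  (c) BW = 3.367e+04 Hz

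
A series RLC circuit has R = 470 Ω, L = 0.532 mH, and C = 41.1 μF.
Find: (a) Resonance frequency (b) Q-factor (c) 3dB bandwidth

Step 1 — Resonance: ω₀ = 1/√(LC) = 1/√(0.000532·4.11e-05) = 6763 rad/s.
Step 2 — f₀ = ω₀/(2π) = 1076 Hz.
Step 3 — Series Q: Q = ω₀L/R = 6763·0.000532/470 = 0.007655.
Step 4 — Bandwidth: Δω = ω₀/Q = 8.835e+05 rad/s; BW = Δω/(2π) = 1.406e+05 Hz.

(a) f₀ = 1076 Hz  (b) Q = 0.007655  (c) BW = 1.406e+05 Hz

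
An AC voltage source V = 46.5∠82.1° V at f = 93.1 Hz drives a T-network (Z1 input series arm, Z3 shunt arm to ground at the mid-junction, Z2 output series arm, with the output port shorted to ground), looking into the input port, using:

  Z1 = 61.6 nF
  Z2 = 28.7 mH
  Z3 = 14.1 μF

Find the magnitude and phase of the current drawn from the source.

Step 1 — Angular frequency: ω = 2π·f = 2π·93.1 = 585 rad/s.
Step 2 — Component impedances:
  Z1: Z = 1/(jωC) = -j/(ω·C) = 0 - j2.775e+04 Ω
  Z2: Z = jωL = j·585·0.0287 = 0 + j16.79 Ω
  Z3: Z = 1/(jωC) = -j/(ω·C) = 0 - j121.2 Ω
Step 3 — With the output port shorted to ground, the output series arm Z2 runs from the junction to ground; the shunt arm Z3 also runs from the junction to ground. They appear in parallel: Z3 || Z2 = 0 + j19.49 Ω.
Step 4 — Series with input arm Z1: Z_in = Z1 + (Z3 || Z2) = 0 - j2.773e+04 Ω = 2.773e+04∠-90.0° Ω.
Step 5 — Source phasor: V = 46.5∠82.1° V = 6.391 + j46.06 V.
Step 6 — Ohm's law: I = V / Z_total = (6.391 + j46.06) / (0 - j2.773e+04) = -0.001661 + j0.0002305 A.
Step 7 — Convert to polar: |I| = 0.001677 A, ∠I = 172.1°.

I = 0.001677∠172.1° A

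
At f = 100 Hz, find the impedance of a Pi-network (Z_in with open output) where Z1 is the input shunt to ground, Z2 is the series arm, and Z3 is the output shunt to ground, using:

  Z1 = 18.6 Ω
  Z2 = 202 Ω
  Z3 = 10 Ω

Step 1 — Angular frequency: ω = 2π·f = 2π·100 = 628.3 rad/s.
Step 2 — Component impedances:
  Z1: Z = R = 18.6 Ω
  Z2: Z = R = 202 Ω
  Z3: Z = R = 10 Ω
Step 3 — With open output, the series arm Z2 and the output shunt Z3 appear in series to ground: Z2 + Z3 = 212 Ω.
Step 4 — Parallel with input shunt Z1: Z_in = Z1 || (Z2 + Z3) = 17.1 Ω = 17.1∠0.0° Ω.

Z = 17.1 Ω = 17.1∠0.0° Ω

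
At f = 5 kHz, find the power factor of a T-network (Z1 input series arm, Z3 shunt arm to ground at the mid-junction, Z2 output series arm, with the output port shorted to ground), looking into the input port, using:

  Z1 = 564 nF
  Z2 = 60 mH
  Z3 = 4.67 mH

Step 1 — Angular frequency: ω = 2π·f = 2π·5000 = 3.142e+04 rad/s.
Step 2 — Component impedances:
  Z1: Z = 1/(jωC) = -j/(ω·C) = 0 - j56.44 Ω
  Z2: Z = jωL = j·3.142e+04·0.06 = 0 + j1885 Ω
  Z3: Z = jωL = j·3.142e+04·0.00467 = 0 + j146.7 Ω
Step 3 — With the output port shorted to ground, the output series arm Z2 runs from the junction to ground; the shunt arm Z3 also runs from the junction to ground. They appear in parallel: Z3 || Z2 = 0 + j136.1 Ω.
Step 4 — Series with input arm Z1: Z_in = Z1 + (Z3 || Z2) = 0 + j79.68 Ω = 79.68∠90.0° Ω.
Step 5 — Power factor: PF = cos(φ) = Re(Z)/|Z| = 0/79.68 = 0.
Step 6 — Type: Im(Z) = 79.68 ⇒ lagging (phase φ = 90.0°).

PF = 0 (lagging, φ = 90.0°)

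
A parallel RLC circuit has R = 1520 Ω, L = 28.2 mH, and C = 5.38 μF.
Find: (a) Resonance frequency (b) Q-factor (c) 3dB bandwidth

Step 1 — Resonance: ω₀ = 1/√(LC) = 1/√(0.0282·5.38e-06) = 2567 rad/s.
Step 2 — f₀ = ω₀/(2π) = 408.6 Hz.
Step 3 — Parallel Q: Q = R/(ω₀L) = 1520/(2567·0.0282) = 20.99.
Step 4 — Bandwidth: Δω = ω₀/Q = 122.3 rad/s; BW = Δω/(2π) = 19.46 Hz.

(a) f₀ = 408.6 Hz  (b) Q = 20.99  (c) BW = 19.46 Hz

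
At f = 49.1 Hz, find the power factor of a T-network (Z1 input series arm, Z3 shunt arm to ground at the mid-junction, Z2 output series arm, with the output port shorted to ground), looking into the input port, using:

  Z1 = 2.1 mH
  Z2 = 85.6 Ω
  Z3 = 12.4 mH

Step 1 — Angular frequency: ω = 2π·f = 2π·49.1 = 308.5 rad/s.
Step 2 — Component impedances:
  Z1: Z = jωL = j·308.5·0.0021 = 0 + j0.6479 Ω
  Z2: Z = R = 85.6 Ω
  Z3: Z = jωL = j·308.5·0.0124 = 0 + j3.825 Ω
Step 3 — With the output port shorted to ground, the output series arm Z2 runs from the junction to ground; the shunt arm Z3 also runs from the junction to ground. They appear in parallel: Z3 || Z2 = 0.1706 + j3.818 Ω.
Step 4 — Series with input arm Z1: Z_in = Z1 + (Z3 || Z2) = 0.1706 + j4.466 Ω = 4.469∠87.8° Ω.
Step 5 — Power factor: PF = cos(φ) = Re(Z)/|Z| = 0.17062/4.4689 = 0.03818.
Step 6 — Type: Im(Z) = 4.466 ⇒ lagging (phase φ = 87.8°).

PF = 0.03818 (lagging, φ = 87.8°)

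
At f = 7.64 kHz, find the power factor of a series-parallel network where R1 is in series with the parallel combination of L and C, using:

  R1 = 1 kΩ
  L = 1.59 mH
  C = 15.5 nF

Step 1 — Angular frequency: ω = 2π·f = 2π·7640 = 4.8e+04 rad/s.
Step 2 — Component impedances:
  R1: Z = R = 1000 Ω
  L: Z = jωL = j·4.8e+04·0.00159 = 0 + j76.33 Ω
  C: Z = 1/(jωC) = -j/(ω·C) = 0 - j1344 Ω
Step 3 — Parallel branch: L || C = 1/(1/L + 1/C) = 0 + j80.92 Ω.
Step 4 — Series with R1: Z_total = R1 + (L || C) = 1000 + j80.92 Ω = 1003∠4.6° Ω.
Step 5 — Power factor: PF = cos(φ) = Re(Z)/|Z| = 1000/1003.3 = 0.9967.
Step 6 — Type: Im(Z) = 80.92 ⇒ lagging (phase φ = 4.6°).

PF = 0.9967 (lagging, φ = 4.6°)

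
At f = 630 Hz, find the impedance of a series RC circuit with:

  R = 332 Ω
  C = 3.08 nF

Step 1 — Angular frequency: ω = 2π·f = 2π·630 = 3958 rad/s.
Step 2 — Component impedances:
  R: Z = R = 332 Ω
  C: Z = 1/(jωC) = -j/(ω·C) = 0 - j8.202e+04 Ω
Step 3 — Series combination: Z_total = R + C = 332 - j8.202e+04 Ω = 8.202e+04∠-89.8° Ω.

Z = 332 - j8.202e+04 Ω = 8.202e+04∠-89.8° Ω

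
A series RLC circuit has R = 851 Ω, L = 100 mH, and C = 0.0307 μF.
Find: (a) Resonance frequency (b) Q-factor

Step 1 — Resonance condition Im(Z)=0 gives ω₀ = 1/√(LC).
Step 2 — ω₀ = 1/√(0.1·3.07e-08) = 1.805e+04 rad/s.
Step 3 — f₀ = ω₀/(2π) = 2872 Hz.
Step 4 — Series Q: Q = ω₀L/R = 1.805e+04·0.1/851 = 2.121.

(a) f₀ = 2872 Hz  (b) Q = 2.121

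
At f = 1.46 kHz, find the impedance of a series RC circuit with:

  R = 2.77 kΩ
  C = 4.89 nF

Step 1 — Angular frequency: ω = 2π·f = 2π·1460 = 9173 rad/s.
Step 2 — Component impedances:
  R: Z = R = 2770 Ω
  C: Z = 1/(jωC) = -j/(ω·C) = 0 - j2.229e+04 Ω
Step 3 — Series combination: Z_total = R + C = 2770 - j2.229e+04 Ω = 2.246e+04∠-82.9° Ω.

Z = 2770 - j2.229e+04 Ω = 2.246e+04∠-82.9° Ω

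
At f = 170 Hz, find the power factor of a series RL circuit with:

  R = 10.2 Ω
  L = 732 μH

Step 1 — Angular frequency: ω = 2π·f = 2π·170 = 1068 rad/s.
Step 2 — Component impedances:
  R: Z = R = 10.2 Ω
  L: Z = jωL = j·1068·0.000732 = 0 + j0.7819 Ω
Step 3 — Series combination: Z_total = R + L = 10.2 + j0.7819 Ω = 10.23∠4.4° Ω.
Step 4 — Power factor: PF = cos(φ) = Re(Z)/|Z| = 10.2/10.23 = 0.9971.
Step 5 — Type: Im(Z) = 0.7819 ⇒ lagging (phase φ = 4.4°).

PF = 0.9971 (lagging, φ = 4.4°)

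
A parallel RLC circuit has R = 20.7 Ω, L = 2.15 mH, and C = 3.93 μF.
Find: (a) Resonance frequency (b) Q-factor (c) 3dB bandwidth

Step 1 — Resonance: ω₀ = 1/√(LC) = 1/√(0.00215·3.93e-06) = 1.088e+04 rad/s.
Step 2 — f₀ = ω₀/(2π) = 1731 Hz.
Step 3 — Parallel Q: Q = R/(ω₀L) = 20.7/(1.088e+04·0.00215) = 0.885.
Step 4 — Bandwidth: Δω = ω₀/Q = 1.229e+04 rad/s; BW = Δω/(2π) = 1956 Hz.

(a) f₀ = 1731 Hz  (b) Q = 0.885  (c) BW = 1956 Hz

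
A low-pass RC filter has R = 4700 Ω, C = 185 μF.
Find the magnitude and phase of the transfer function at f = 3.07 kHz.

Step 1 — Angular frequency: ω = 2π·3070 = 1.929e+04 rad/s.
Step 2 — Transfer function: H(jω) = 1/(1 + jωRC).
Step 3 — Denominator: 1 + jωRC = 1 + j·1.929e+04·4700·0.000185 = 1 + j1.677e+04.
Step 4 — H = 3.555e-09 - j5.962e-05.
Step 5 — Magnitude: |H| = 5.962e-05 (-84.5 dB); phase: φ = -90.0°.

|H| = 5.962e-05 (-84.5 dB), φ = -90.0°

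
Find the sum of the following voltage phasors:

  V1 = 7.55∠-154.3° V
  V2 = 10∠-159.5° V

Step 1 — Convert each phasor to rectangular form:
  V1 = 7.55·(cos(-154.3°) + j·sin(-154.3°)) = -6.803 - j3.274 V
  V2 = 10·(cos(-159.5°) + j·sin(-159.5°)) = -9.367 - j3.502 V
Step 2 — Sum components: V_total = -16.17 - j6.776 V.
Step 3 — Convert to polar: |V_total| = 17.53 V, ∠V_total = -157.3°.

V_total = 17.53∠-157.3° V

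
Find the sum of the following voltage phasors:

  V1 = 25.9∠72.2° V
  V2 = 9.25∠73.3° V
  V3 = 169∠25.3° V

Step 1 — Convert each phasor to rectangular form:
  V1 = 25.9·(cos(72.2°) + j·sin(72.2°)) = 7.918 + j24.66 V
  V2 = 9.25·(cos(73.3°) + j·sin(73.3°)) = 2.658 + j8.86 V
  V3 = 169·(cos(25.3°) + j·sin(25.3°)) = 152.8 + j72.22 V
Step 2 — Sum components: V_total = 163.4 + j105.7 V.
Step 3 — Convert to polar: |V_total| = 194.6 V, ∠V_total = 32.9°.

V_total = 194.6∠32.9° V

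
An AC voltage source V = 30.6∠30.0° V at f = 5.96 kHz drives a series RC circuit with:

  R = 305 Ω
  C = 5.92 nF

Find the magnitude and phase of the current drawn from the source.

Step 1 — Angular frequency: ω = 2π·f = 2π·5960 = 3.745e+04 rad/s.
Step 2 — Component impedances:
  R: Z = R = 305 Ω
  C: Z = 1/(jωC) = -j/(ω·C) = 0 - j4511 Ω
Step 3 — Series combination: Z_total = R + C = 305 - j4511 Ω = 4521∠-86.1° Ω.
Step 4 — Source phasor: V = 30.6∠30.0° V = 26.5 + j15.3 V.
Step 5 — Ohm's law: I = V / Z_total = (26.5 + j15.3) / (305 - j4511) = -0.002981 + j0.006076 A.
Step 6 — Convert to polar: |I| = 0.006768 A, ∠I = 116.1°.

I = 0.006768∠116.1° A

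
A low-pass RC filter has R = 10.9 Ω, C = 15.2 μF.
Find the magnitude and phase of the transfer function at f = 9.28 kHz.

Step 1 — Angular frequency: ω = 2π·9280 = 5.831e+04 rad/s.
Step 2 — Transfer function: H(jω) = 1/(1 + jωRC).
Step 3 — Denominator: 1 + jωRC = 1 + j·5.831e+04·10.9·1.52e-05 = 1 + j9.66.
Step 4 — H = 0.0106 - j0.1024.
Step 5 — Magnitude: |H| = 0.103 (-19.7 dB); phase: φ = -84.1°.

|H| = 0.103 (-19.7 dB), φ = -84.1°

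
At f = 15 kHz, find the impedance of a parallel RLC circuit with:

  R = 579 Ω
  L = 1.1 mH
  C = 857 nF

Step 1 — Angular frequency: ω = 2π·f = 2π·1.5e+04 = 9.425e+04 rad/s.
Step 2 — Component impedances:
  R: Z = R = 579 Ω
  L: Z = jωL = j·9.425e+04·0.0011 = 0 + j103.7 Ω
  C: Z = 1/(jωC) = -j/(ω·C) = 0 - j12.38 Ω
Step 3 — Parallel combination: 1/Z_total = 1/R + 1/L + 1/C; Z_total = 0.3412 - j14.05 Ω = 14.06∠-88.6° Ω.

Z = 0.3412 - j14.05 Ω = 14.06∠-88.6° Ω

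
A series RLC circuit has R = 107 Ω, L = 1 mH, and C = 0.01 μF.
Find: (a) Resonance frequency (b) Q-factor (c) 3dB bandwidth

Step 1 — Resonance: ω₀ = 1/√(LC) = 1/√(0.001·1e-08) = 3.162e+05 rad/s.
Step 2 — f₀ = ω₀/(2π) = 5.033e+04 Hz.
Step 3 — Series Q: Q = ω₀L/R = 3.162e+05·0.001/107 = 2.955.
Step 4 — Bandwidth: Δω = ω₀/Q = 1.07e+05 rad/s; BW = Δω/(2π) = 1.703e+04 Hz.

(a) f₀ = 5.033e+04 Hz  (b) Q = 2.955  (c) BW = 1.703e+04 Hz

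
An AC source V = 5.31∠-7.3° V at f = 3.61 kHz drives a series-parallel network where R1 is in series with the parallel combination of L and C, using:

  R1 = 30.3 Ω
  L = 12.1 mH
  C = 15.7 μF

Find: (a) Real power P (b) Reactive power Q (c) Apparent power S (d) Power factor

Step 1 — Angular frequency: ω = 2π·f = 2π·3610 = 2.268e+04 rad/s.
Step 2 — Component impedances:
  R1: Z = R = 30.3 Ω
  L: Z = jωL = j·2.268e+04·0.0121 = 0 + j274.5 Ω
  C: Z = 1/(jωC) = -j/(ω·C) = 0 - j2.808 Ω
Step 3 — Parallel branch: L || C = 1/(1/L + 1/C) = 0 - j2.837 Ω.
Step 4 — Series with R1: Z_total = R1 + (L || C) = 30.3 - j2.837 Ω = 30.43∠-5.3° Ω.
Step 5 — Source phasor: V = 5.31∠-7.3° V = 5.267 - j0.6747 V.
Step 6 — Current: I = V / Z = 0.1744 - j0.005939 A = 0.1745∠-2.0° A.
Step 7 — Complex power: S = V·I* = 0.9225 - j0.08638 VA.
Step 8 — Real power: P = Re(S) = 0.9225 W.
Step 9 — Reactive power: Q = Im(S) = -0.08638 VAR.
Step 10 — Apparent power: |S| = 0.9265 VA.
Step 11 — Power factor: PF = P/|S| = 0.9956 (leading).

(a) P = 0.9225 W  (b) Q = -0.08638 VAR  (c) S = 0.9265 VA  (d) PF = 0.9956 (leading)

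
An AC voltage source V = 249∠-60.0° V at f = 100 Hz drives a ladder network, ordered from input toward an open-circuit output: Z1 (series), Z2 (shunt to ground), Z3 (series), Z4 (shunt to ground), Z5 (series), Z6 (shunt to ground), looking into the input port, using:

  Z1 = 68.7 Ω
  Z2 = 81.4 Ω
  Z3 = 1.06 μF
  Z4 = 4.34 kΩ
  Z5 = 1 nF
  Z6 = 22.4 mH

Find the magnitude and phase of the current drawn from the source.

Step 1 — Angular frequency: ω = 2π·f = 2π·100 = 628.3 rad/s.
Step 2 — Component impedances:
  Z1: Z = R = 68.7 Ω
  Z2: Z = R = 81.4 Ω
  Z3: Z = 1/(jωC) = -j/(ω·C) = 0 - j1501 Ω
  Z4: Z = R = 4340 Ω
  Z5: Z = 1/(jωC) = -j/(ω·C) = 0 - j1.592e+06 Ω
  Z6: Z = jωL = j·628.3·0.0224 = 0 + j14.07 Ω
Step 3 — Ladder network (open output): work backward from the far end, alternating series and parallel combinations. Z_in = 148.8 - j0.4591 Ω = 148.8∠-0.2° Ω.
Step 4 — Source phasor: V = 249∠-60.0° V = 124.5 - j215.6 V.
Step 5 — Ohm's law: I = V / Z_total = (124.5 - j215.6) / (148.8 - j0.4591) = 0.8414 - j1.447 A.
Step 6 — Convert to polar: |I| = 1.674 A, ∠I = -59.8°.

I = 1.674∠-59.8° A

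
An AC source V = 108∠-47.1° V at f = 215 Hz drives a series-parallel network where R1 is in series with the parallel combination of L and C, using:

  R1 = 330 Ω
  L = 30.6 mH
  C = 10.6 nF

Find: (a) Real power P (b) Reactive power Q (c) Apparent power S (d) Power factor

Step 1 — Angular frequency: ω = 2π·f = 2π·215 = 1351 rad/s.
Step 2 — Component impedances:
  R1: Z = R = 330 Ω
  L: Z = jωL = j·1351·0.0306 = 0 + j41.34 Ω
  C: Z = 1/(jωC) = -j/(ω·C) = 0 - j6.984e+04 Ω
Step 3 — Parallel branch: L || C = 1/(1/L + 1/C) = 0 + j41.36 Ω.
Step 4 — Series with R1: Z_total = R1 + (L || C) = 330 + j41.36 Ω = 332.6∠7.1° Ω.
Step 5 — Source phasor: V = 108∠-47.1° V = 73.52 - j79.11 V.
Step 6 — Current: I = V / Z = 0.1898 - j0.2635 A = 0.3247∠-54.2° A.
Step 7 — Complex power: S = V·I* = 34.8 + j4.362 VA.
Step 8 — Real power: P = Re(S) = 34.8 W.
Step 9 — Reactive power: Q = Im(S) = 4.362 VAR.
Step 10 — Apparent power: |S| = 35.07 VA.
Step 11 — Power factor: PF = P/|S| = 0.9922 (lagging).

(a) P = 34.8 W  (b) Q = 4.362 VAR  (c) S = 35.07 VA  (d) PF = 0.9922 (lagging)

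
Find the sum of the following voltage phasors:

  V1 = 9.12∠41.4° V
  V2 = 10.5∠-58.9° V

Step 1 — Convert each phasor to rectangular form:
  V1 = 9.12·(cos(41.4°) + j·sin(41.4°)) = 6.841 + j6.031 V
  V2 = 10.5·(cos(-58.9°) + j·sin(-58.9°)) = 5.424 - j8.991 V
Step 2 — Sum components: V_total = 12.26 - j2.96 V.
Step 3 — Convert to polar: |V_total| = 12.62 V, ∠V_total = -13.6°.

V_total = 12.62∠-13.6° V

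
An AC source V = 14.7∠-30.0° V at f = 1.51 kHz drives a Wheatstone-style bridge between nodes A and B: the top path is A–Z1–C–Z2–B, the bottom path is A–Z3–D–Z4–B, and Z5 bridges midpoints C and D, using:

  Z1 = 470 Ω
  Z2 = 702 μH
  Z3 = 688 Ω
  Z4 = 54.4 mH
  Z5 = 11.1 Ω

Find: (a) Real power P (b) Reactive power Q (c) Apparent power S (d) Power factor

Step 1 — Angular frequency: ω = 2π·f = 2π·1510 = 9488 rad/s.
Step 2 — Component impedances:
  Z1: Z = R = 470 Ω
  Z2: Z = jωL = j·9488·0.000702 = 0 + j6.66 Ω
  Z3: Z = R = 688 Ω
  Z4: Z = jωL = j·9488·0.0544 = 0 + j516.1 Ω
  Z5: Z = R = 11.1 Ω
Step 3 — Bridge requires nodal analysis (the Z5 bridge couples midpoints C and D, so the two paths cannot be reduced to a simple series/parallel combination). Setting node B to ground and injecting 1 A at node A, the 3-node admittance system at A, C, D solves to V_A = Z_AB = 280.9 + j6.611 Ω = 281∠1.3° Ω.
Step 4 — Source phasor: V = 14.7∠-30.0° V = 12.73 - j7.35 V.
Step 5 — Current: I = V / Z = 0.04467 - j0.02721 A = 0.05231∠-31.3° A.
Step 6 — Complex power: S = V·I* = 0.7687 + j0.01809 VA.
Step 7 — Real power: P = Re(S) = 0.7687 W.
Step 8 — Reactive power: Q = Im(S) = 0.01809 VAR.
Step 9 — Apparent power: |S| = 0.769 VA.
Step 10 — Power factor: PF = P/|S| = 0.9997 (lagging).

(a) P = 0.7687 W  (b) Q = 0.01809 VAR  (c) S = 0.769 VA  (d) PF = 0.9997 (lagging)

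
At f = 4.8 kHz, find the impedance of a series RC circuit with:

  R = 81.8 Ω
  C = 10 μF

Step 1 — Angular frequency: ω = 2π·f = 2π·4800 = 3.016e+04 rad/s.
Step 2 — Component impedances:
  R: Z = R = 81.8 Ω
  C: Z = 1/(jωC) = -j/(ω·C) = 0 - j3.316 Ω
Step 3 — Series combination: Z_total = R + C = 81.8 - j3.316 Ω = 81.87∠-2.3° Ω.

Z = 81.8 - j3.316 Ω = 81.87∠-2.3° Ω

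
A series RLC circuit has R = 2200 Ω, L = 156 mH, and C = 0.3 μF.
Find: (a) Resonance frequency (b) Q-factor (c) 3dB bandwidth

Step 1 — Resonance condition Im(Z)=0 gives ω₀ = 1/√(LC).
Step 2 — ω₀ = 1/√(0.156·3e-07) = 4623 rad/s.
Step 3 — f₀ = ω₀/(2π) = 735.7 Hz.
Step 4 — Series Q: Q = ω₀L/R = 4623·0.156/2200 = 0.3278.
Step 5 — 3dB bandwidth: Δω = ω₀/Q = 1.41e+04 rad/s; BW = Δω/(2π) = 2244 Hz.

(a) f₀ = 735.7 Hz  (b) Q = 0.3278  (c) BW = 2244 Hz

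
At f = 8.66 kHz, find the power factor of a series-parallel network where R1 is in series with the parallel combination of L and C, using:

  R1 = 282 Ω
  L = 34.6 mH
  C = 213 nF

Step 1 — Angular frequency: ω = 2π·f = 2π·8660 = 5.441e+04 rad/s.
Step 2 — Component impedances:
  R1: Z = R = 282 Ω
  L: Z = jωL = j·5.441e+04·0.0346 = 0 + j1883 Ω
  C: Z = 1/(jωC) = -j/(ω·C) = 0 - j86.28 Ω
Step 3 — Parallel branch: L || C = 1/(1/L + 1/C) = 0 - j90.43 Ω.
Step 4 — Series with R1: Z_total = R1 + (L || C) = 282 - j90.43 Ω = 296.1∠-17.8° Ω.
Step 5 — Power factor: PF = cos(φ) = Re(Z)/|Z| = 282/296.144 = 0.9522.
Step 6 — Type: Im(Z) = -90.43 ⇒ leading (phase φ = -17.8°).

PF = 0.9522 (leading, φ = -17.8°)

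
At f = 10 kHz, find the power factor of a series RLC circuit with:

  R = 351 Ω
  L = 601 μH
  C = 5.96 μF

Step 1 — Angular frequency: ω = 2π·f = 2π·1e+04 = 6.283e+04 rad/s.
Step 2 — Component impedances:
  R: Z = R = 351 Ω
  L: Z = jωL = j·6.283e+04·0.000601 = 0 + j37.76 Ω
  C: Z = 1/(jωC) = -j/(ω·C) = 0 - j2.67 Ω
Step 3 — Series combination: Z_total = R + L + C = 351 + j35.09 Ω = 352.7∠5.7° Ω.
Step 4 — Power factor: PF = cos(φ) = Re(Z)/|Z| = 351/352.75 = 0.995.
Step 5 — Type: Im(Z) = 35.09 ⇒ lagging (phase φ = 5.7°).

PF = 0.995 (lagging, φ = 5.7°)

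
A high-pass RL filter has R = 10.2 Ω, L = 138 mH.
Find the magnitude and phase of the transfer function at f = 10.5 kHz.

Step 1 — Angular frequency: ω = 2π·1.05e+04 = 6.597e+04 rad/s.
Step 2 — Transfer function: H(jω) = jωL/(R + jωL).
Step 3 — Numerator jωL = j·9104; denominator R + jωL = 10.2 + j9104.
Step 4 — H = 1 + j0.00112.
Step 5 — Magnitude: |H| = 1 (-0.0 dB); phase: φ = 0.1°.

|H| = 1 (-0.0 dB), φ = 0.1°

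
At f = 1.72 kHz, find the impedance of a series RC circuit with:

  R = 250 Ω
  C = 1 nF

Step 1 — Angular frequency: ω = 2π·f = 2π·1720 = 1.081e+04 rad/s.
Step 2 — Component impedances:
  R: Z = R = 250 Ω
  C: Z = 1/(jωC) = -j/(ω·C) = 0 - j9.253e+04 Ω
Step 3 — Series combination: Z_total = R + C = 250 - j9.253e+04 Ω = 9.253e+04∠-89.8° Ω.

Z = 250 - j9.253e+04 Ω = 9.253e+04∠-89.8° Ω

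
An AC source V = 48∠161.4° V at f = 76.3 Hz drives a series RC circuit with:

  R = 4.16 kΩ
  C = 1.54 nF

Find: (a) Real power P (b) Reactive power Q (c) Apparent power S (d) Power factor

Step 1 — Angular frequency: ω = 2π·f = 2π·76.3 = 479.4 rad/s.
Step 2 — Component impedances:
  R: Z = R = 4160 Ω
  C: Z = 1/(jωC) = -j/(ω·C) = 0 - j1.354e+06 Ω
Step 3 — Series combination: Z_total = R + C = 4160 - j1.354e+06 Ω = 1.354e+06∠-89.8° Ω.
Step 4 — Source phasor: V = 48∠161.4° V = -45.49 + j15.31 V.
Step 5 — Current: I = V / Z = -1.141e-05 - j3.355e-05 A = 3.544e-05∠-108.8° A.
Step 6 — Complex power: S = V·I* = 5.224e-06 - j0.001701 VA.
Step 7 — Real power: P = Re(S) = 5.224e-06 W.
Step 8 — Reactive power: Q = Im(S) = -0.001701 VAR.
Step 9 — Apparent power: |S| = 0.001701 VA.
Step 10 — Power factor: PF = P/|S| = 0.003071 (leading).

(a) P = 5.224e-06 W  (b) Q = -0.001701 VAR  (c) S = 0.001701 VA  (d) PF = 0.003071 (leading)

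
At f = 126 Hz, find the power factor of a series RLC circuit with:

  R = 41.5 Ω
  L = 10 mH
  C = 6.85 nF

Step 1 — Angular frequency: ω = 2π·f = 2π·126 = 791.7 rad/s.
Step 2 — Component impedances:
  R: Z = R = 41.5 Ω
  L: Z = jωL = j·791.7·0.01 = 0 + j7.917 Ω
  C: Z = 1/(jωC) = -j/(ω·C) = 0 - j1.844e+05 Ω
Step 3 — Series combination: Z_total = R + L + C = 41.5 - j1.844e+05 Ω = 1.844e+05∠-90.0° Ω.
Step 4 — Power factor: PF = cos(φ) = Re(Z)/|Z| = 41.5/1.844e+05 = 0.0002251.
Step 5 — Type: Im(Z) = -1.844e+05 ⇒ leading (phase φ = -90.0°).

PF = 0.0002251 (leading, φ = -90.0°)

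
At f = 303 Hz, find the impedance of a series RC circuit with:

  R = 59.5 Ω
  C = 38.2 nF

Step 1 — Angular frequency: ω = 2π·f = 2π·303 = 1904 rad/s.
Step 2 — Component impedances:
  R: Z = R = 59.5 Ω
  C: Z = 1/(jωC) = -j/(ω·C) = 0 - j1.375e+04 Ω
Step 3 — Series combination: Z_total = R + C = 59.5 - j1.375e+04 Ω = 1.375e+04∠-89.8° Ω.

Z = 59.5 - j1.375e+04 Ω = 1.375e+04∠-89.8° Ω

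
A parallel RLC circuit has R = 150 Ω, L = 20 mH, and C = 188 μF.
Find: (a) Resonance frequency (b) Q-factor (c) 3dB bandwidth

Step 1 — Resonance: ω₀ = 1/√(LC) = 1/√(0.02·0.000188) = 515.7 rad/s.
Step 2 — f₀ = ω₀/(2π) = 82.08 Hz.
Step 3 — Parallel Q: Q = R/(ω₀L) = 150/(515.7·0.02) = 14.54.
Step 4 — Bandwidth: Δω = ω₀/Q = 35.46 rad/s; BW = Δω/(2π) = 5.644 Hz.

(a) f₀ = 82.08 Hz  (b) Q = 14.54  (c) BW = 5.644 Hz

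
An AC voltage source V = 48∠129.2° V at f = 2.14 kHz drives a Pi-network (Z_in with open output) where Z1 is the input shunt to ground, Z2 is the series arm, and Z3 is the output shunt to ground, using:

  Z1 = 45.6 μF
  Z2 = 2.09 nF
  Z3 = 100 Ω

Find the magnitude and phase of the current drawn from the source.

Step 1 — Angular frequency: ω = 2π·f = 2π·2140 = 1.345e+04 rad/s.
Step 2 — Component impedances:
  Z1: Z = 1/(jωC) = -j/(ω·C) = 0 - j1.631 Ω
  Z2: Z = 1/(jωC) = -j/(ω·C) = 0 - j3.558e+04 Ω
  Z3: Z = R = 100 Ω
Step 3 — With open output, the series arm Z2 and the output shunt Z3 appear in series to ground: Z2 + Z3 = 100 - j3.558e+04 Ω.
Step 4 — Parallel with input shunt Z1: Z_in = Z1 || (Z2 + Z3) = 2.1e-07 - j1.631 Ω = 1.631∠-90.0° Ω.
Step 5 — Source phasor: V = 48∠129.2° V = -30.34 + j37.2 V.
Step 6 — Ohm's law: I = V / Z_total = (-30.34 + j37.2) / (2.1e-07 - j1.631) = -22.81 - j18.6 A.
Step 7 — Convert to polar: |I| = 29.43 A, ∠I = -140.8°.

I = 29.43∠-140.8° A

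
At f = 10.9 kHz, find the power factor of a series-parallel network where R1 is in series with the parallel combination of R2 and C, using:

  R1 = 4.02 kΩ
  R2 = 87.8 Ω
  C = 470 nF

Step 1 — Angular frequency: ω = 2π·f = 2π·1.09e+04 = 6.849e+04 rad/s.
Step 2 — Component impedances:
  R1: Z = R = 4020 Ω
  R2: Z = R = 87.8 Ω
  C: Z = 1/(jωC) = -j/(ω·C) = 0 - j31.07 Ω
Step 3 — Parallel branch: R2 || C = 1/(1/R2 + 1/C) = 9.769 - j27.61 Ω.
Step 4 — Series with R1: Z_total = R1 + (R2 || C) = 4030 - j27.61 Ω = 4030∠-0.4° Ω.
Step 5 — Power factor: PF = cos(φ) = Re(Z)/|Z| = 4030/4030 = 1.
Step 6 — Type: Im(Z) = -27.61 ⇒ leading (phase φ = -0.4°).

PF = 1 (leading, φ = -0.4°)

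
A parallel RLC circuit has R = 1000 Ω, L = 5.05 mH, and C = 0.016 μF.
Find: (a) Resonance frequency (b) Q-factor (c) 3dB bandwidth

Step 1 — Resonance: ω₀ = 1/√(LC) = 1/√(0.00505·1.6e-08) = 1.112e+05 rad/s.
Step 2 — f₀ = ω₀/(2π) = 1.771e+04 Hz.
Step 3 — Parallel Q: Q = R/(ω₀L) = 1000/(1.112e+05·0.00505) = 1.78.
Step 4 — Bandwidth: Δω = ω₀/Q = 6.25e+04 rad/s; BW = Δω/(2π) = 9947 Hz.

(a) f₀ = 1.771e+04 Hz  (b) Q = 1.78  (c) BW = 9947 Hz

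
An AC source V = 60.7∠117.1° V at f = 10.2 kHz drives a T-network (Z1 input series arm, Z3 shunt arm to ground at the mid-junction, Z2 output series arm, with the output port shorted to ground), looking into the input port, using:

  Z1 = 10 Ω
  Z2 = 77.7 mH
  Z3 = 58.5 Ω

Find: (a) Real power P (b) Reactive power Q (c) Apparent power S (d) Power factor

Step 1 — Angular frequency: ω = 2π·f = 2π·1.02e+04 = 6.409e+04 rad/s.
Step 2 — Component impedances:
  Z1: Z = R = 10 Ω
  Z2: Z = jωL = j·6.409e+04·0.0777 = 0 + j4980 Ω
  Z3: Z = R = 58.5 Ω
Step 3 — With the output port shorted to ground, the output series arm Z2 runs from the junction to ground; the shunt arm Z3 also runs from the junction to ground. They appear in parallel: Z3 || Z2 = 58.49 + j0.6871 Ω.
Step 4 — Series with input arm Z1: Z_in = Z1 + (Z3 || Z2) = 68.49 + j0.6871 Ω = 68.5∠0.6° Ω.
Step 5 — Source phasor: V = 60.7∠117.1° V = -27.65 + j54.04 V.
Step 6 — Current: I = V / Z = -0.3958 + j0.7929 A = 0.8862∠116.5° A.
Step 7 — Complex power: S = V·I* = 53.79 + j0.5396 VA.
Step 8 — Real power: P = Re(S) = 53.79 W.
Step 9 — Reactive power: Q = Im(S) = 0.5396 VAR.
Step 10 — Apparent power: |S| = 53.79 VA.
Step 11 — Power factor: PF = P/|S| = 0.9999 (lagging).

(a) P = 53.79 W  (b) Q = 0.5396 VAR  (c) S = 53.79 VA  (d) PF = 0.9999 (lagging)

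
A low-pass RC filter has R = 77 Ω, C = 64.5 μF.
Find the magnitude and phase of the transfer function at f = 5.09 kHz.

Step 1 — Angular frequency: ω = 2π·5090 = 3.198e+04 rad/s.
Step 2 — Transfer function: H(jω) = 1/(1 + jωRC).
Step 3 — Denominator: 1 + jωRC = 1 + j·3.198e+04·77·6.45e-05 = 1 + j158.8.
Step 4 — H = 3.964e-05 - j0.006296.
Step 5 — Magnitude: |H| = 0.006296 (-44.0 dB); phase: φ = -89.6°.

|H| = 0.006296 (-44.0 dB), φ = -89.6°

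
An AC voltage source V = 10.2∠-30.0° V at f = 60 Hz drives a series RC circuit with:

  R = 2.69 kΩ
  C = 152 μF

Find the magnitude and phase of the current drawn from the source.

Step 1 — Angular frequency: ω = 2π·f = 2π·60 = 377 rad/s.
Step 2 — Component impedances:
  R: Z = R = 2690 Ω
  C: Z = 1/(jωC) = -j/(ω·C) = 0 - j17.45 Ω
Step 3 — Series combination: Z_total = R + C = 2690 - j17.45 Ω = 2690∠-0.4° Ω.
Step 4 — Source phasor: V = 10.2∠-30.0° V = 8.833 - j5.1 V.
Step 5 — Ohm's law: I = V / Z_total = (8.833 - j5.1) / (2690 - j17.45) = 0.003296 - j0.001875 A.
Step 6 — Convert to polar: |I| = 0.003792 A, ∠I = -29.6°.

I = 0.003792∠-29.6° A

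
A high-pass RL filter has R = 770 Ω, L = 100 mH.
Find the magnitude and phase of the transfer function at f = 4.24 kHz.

Step 1 — Angular frequency: ω = 2π·4240 = 2.664e+04 rad/s.
Step 2 — Transfer function: H(jω) = jωL/(R + jωL).
Step 3 — Numerator jωL = j·2664; denominator R + jωL = 770 + j2664.
Step 4 — H = 0.9229 + j0.2667.
Step 5 — Magnitude: |H| = 0.9607 (-0.3 dB); phase: φ = 16.1°.

|H| = 0.9607 (-0.3 dB), φ = 16.1°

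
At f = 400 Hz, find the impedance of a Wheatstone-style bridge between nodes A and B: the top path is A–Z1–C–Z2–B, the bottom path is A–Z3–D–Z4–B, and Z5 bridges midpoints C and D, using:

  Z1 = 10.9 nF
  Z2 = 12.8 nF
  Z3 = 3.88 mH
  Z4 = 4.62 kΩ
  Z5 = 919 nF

Step 1 — Angular frequency: ω = 2π·f = 2π·400 = 2513 rad/s.
Step 2 — Component impedances:
  Z1: Z = 1/(jωC) = -j/(ω·C) = 0 - j3.65e+04 Ω
  Z2: Z = 1/(jωC) = -j/(ω·C) = 0 - j3.108e+04 Ω
  Z3: Z = jωL = j·2513·0.00388 = 0 + j9.752 Ω
  Z4: Z = R = 4620 Ω
  Z5: Z = 1/(jωC) = -j/(ω·C) = 0 - j433 Ω
Step 3 — Bridge requires nodal analysis (the Z5 bridge couples midpoints C and D, so the two paths cannot be reduced to a simple series/parallel combination). Setting node B to ground and injecting 1 A at node A, the 3-node admittance system at A, C, D solves to V_A = Z_AB = 4523 - j653.3 Ω = 4570∠-8.2° Ω.

Z = 4523 - j653.3 Ω = 4570∠-8.2° Ω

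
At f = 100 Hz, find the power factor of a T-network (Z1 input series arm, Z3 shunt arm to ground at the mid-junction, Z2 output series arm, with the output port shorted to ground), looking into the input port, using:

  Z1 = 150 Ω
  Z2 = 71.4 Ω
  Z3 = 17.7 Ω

Step 1 — Angular frequency: ω = 2π·f = 2π·100 = 628.3 rad/s.
Step 2 — Component impedances:
  Z1: Z = R = 150 Ω
  Z2: Z = R = 71.4 Ω
  Z3: Z = R = 17.7 Ω
Step 3 — With the output port shorted to ground, the output series arm Z2 runs from the junction to ground; the shunt arm Z3 also runs from the junction to ground. They appear in parallel: Z3 || Z2 = 14.18 Ω.
Step 4 — Series with input arm Z1: Z_in = Z1 + (Z3 || Z2) = 164.2 Ω = 164.2∠0.0° Ω.
Step 5 — Power factor: PF = cos(φ) = Re(Z)/|Z| = 164.2/164.2 = 1.
Step 6 — Type: Im(Z) = 0 ⇒ unity (phase φ = 0.0°).

PF = 1 (unity, φ = 0.0°)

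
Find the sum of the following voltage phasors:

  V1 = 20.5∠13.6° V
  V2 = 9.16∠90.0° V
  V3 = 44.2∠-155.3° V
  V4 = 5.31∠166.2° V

Step 1 — Convert each phasor to rectangular form:
  V1 = 20.5·(cos(13.6°) + j·sin(13.6°)) = 19.93 + j4.82 V
  V2 = 9.16·(cos(90.0°) + j·sin(90.0°)) = 0 + j9.16 V
  V3 = 44.2·(cos(-155.3°) + j·sin(-155.3°)) = -40.16 - j18.47 V
  V4 = 5.31·(cos(166.2°) + j·sin(166.2°)) = -5.157 + j1.267 V
Step 2 — Sum components: V_total = -25.39 - j3.223 V.
Step 3 — Convert to polar: |V_total| = 25.59 V, ∠V_total = -172.8°.

V_total = 25.59∠-172.8° V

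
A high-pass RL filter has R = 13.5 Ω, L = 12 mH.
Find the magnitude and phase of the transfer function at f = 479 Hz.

Step 1 — Angular frequency: ω = 2π·479 = 3010 rad/s.
Step 2 — Transfer function: H(jω) = jωL/(R + jωL).
Step 3 — Numerator jωL = j·36.12; denominator R + jωL = 13.5 + j36.12.
Step 4 — H = 0.8774 + j0.328.
Step 5 — Magnitude: |H| = 0.9367 (-0.6 dB); phase: φ = 20.5°.

|H| = 0.9367 (-0.6 dB), φ = 20.5°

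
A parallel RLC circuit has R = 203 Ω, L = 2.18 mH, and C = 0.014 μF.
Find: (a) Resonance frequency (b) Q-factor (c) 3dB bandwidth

Step 1 — Resonance: ω₀ = 1/√(LC) = 1/√(0.00218·1.4e-08) = 1.81e+05 rad/s.
Step 2 — f₀ = ω₀/(2π) = 2.881e+04 Hz.
Step 3 — Parallel Q: Q = R/(ω₀L) = 203/(1.81e+05·0.00218) = 0.5144.
Step 4 — Bandwidth: Δω = ω₀/Q = 3.519e+05 rad/s; BW = Δω/(2π) = 5.6e+04 Hz.

(a) f₀ = 2.881e+04 Hz  (b) Q = 0.5144  (c) BW = 5.6e+04 Hz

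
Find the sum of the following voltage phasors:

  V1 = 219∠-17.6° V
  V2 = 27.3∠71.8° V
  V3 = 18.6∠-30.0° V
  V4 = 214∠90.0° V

Step 1 — Convert each phasor to rectangular form:
  V1 = 219·(cos(-17.6°) + j·sin(-17.6°)) = 208.7 - j66.22 V
  V2 = 27.3·(cos(71.8°) + j·sin(71.8°)) = 8.527 + j25.93 V
  V3 = 18.6·(cos(-30.0°) + j·sin(-30.0°)) = 16.11 - j9.3 V
  V4 = 214·(cos(90.0°) + j·sin(90.0°)) = 0 + j214 V
Step 2 — Sum components: V_total = 233.4 + j164.4 V.
Step 3 — Convert to polar: |V_total| = 285.5 V, ∠V_total = 35.2°.

V_total = 285.5∠35.2° V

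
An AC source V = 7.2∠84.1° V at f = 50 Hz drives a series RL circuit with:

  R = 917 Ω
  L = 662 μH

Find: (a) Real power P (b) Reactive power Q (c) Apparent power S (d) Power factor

Step 1 — Angular frequency: ω = 2π·f = 2π·50 = 314.2 rad/s.
Step 2 — Component impedances:
  R: Z = R = 917 Ω
  L: Z = jωL = j·314.2·0.000662 = 0 + j0.208 Ω
Step 3 — Series combination: Z_total = R + L = 917 + j0.208 Ω = 917∠0.0° Ω.
Step 4 — Source phasor: V = 7.2∠84.1° V = 0.7401 + j7.162 V.
Step 5 — Current: I = V / Z = 0.0008089 + j0.00781 A = 0.007852∠84.1° A.
Step 6 — Complex power: S = V·I* = 0.05653 + j1.282e-05 VA.
Step 7 — Real power: P = Re(S) = 0.05653 W.
Step 8 — Reactive power: Q = Im(S) = 1.282e-05 VAR.
Step 9 — Apparent power: |S| = 0.05653 VA.
Step 10 — Power factor: PF = P/|S| = 1 (lagging).

(a) P = 0.05653 W  (b) Q = 1.282e-05 VAR  (c) S = 0.05653 VA  (d) PF = 1 (lagging)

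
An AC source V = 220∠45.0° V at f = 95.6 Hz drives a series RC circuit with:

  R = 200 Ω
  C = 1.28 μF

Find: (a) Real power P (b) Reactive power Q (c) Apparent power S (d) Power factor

Step 1 — Angular frequency: ω = 2π·f = 2π·95.6 = 600.7 rad/s.
Step 2 — Component impedances:
  R: Z = R = 200 Ω
  C: Z = 1/(jωC) = -j/(ω·C) = 0 - j1301 Ω
Step 3 — Series combination: Z_total = R + C = 200 - j1301 Ω = 1316∠-81.3° Ω.
Step 4 — Source phasor: V = 220∠45.0° V = 155.6 + j155.6 V.
Step 5 — Current: I = V / Z = -0.09888 + j0.1348 A = 0.1672∠126.3° A.
Step 6 — Complex power: S = V·I* = 5.59 - j36.35 VA.
Step 7 — Real power: P = Re(S) = 5.59 W.
Step 8 — Reactive power: Q = Im(S) = -36.35 VAR.
Step 9 — Apparent power: |S| = 36.78 VA.
Step 10 — Power factor: PF = P/|S| = 0.152 (leading).

(a) P = 5.59 W  (b) Q = -36.35 VAR  (c) S = 36.78 VA  (d) PF = 0.152 (leading)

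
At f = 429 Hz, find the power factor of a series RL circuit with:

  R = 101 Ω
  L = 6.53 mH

Step 1 — Angular frequency: ω = 2π·f = 2π·429 = 2695 rad/s.
Step 2 — Component impedances:
  R: Z = R = 101 Ω
  L: Z = jωL = j·2695·0.00653 = 0 + j17.6 Ω
Step 3 — Series combination: Z_total = R + L = 101 + j17.6 Ω = 102.5∠9.9° Ω.
Step 4 — Power factor: PF = cos(φ) = Re(Z)/|Z| = 101/102.52 = 0.9852.
Step 5 — Type: Im(Z) = 17.6 ⇒ lagging (phase φ = 9.9°).

PF = 0.9852 (lagging, φ = 9.9°)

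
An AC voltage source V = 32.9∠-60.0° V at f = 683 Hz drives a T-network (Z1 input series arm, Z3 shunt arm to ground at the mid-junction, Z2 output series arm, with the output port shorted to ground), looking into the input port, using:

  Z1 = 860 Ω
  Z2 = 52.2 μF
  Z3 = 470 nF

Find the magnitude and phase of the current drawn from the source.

Step 1 — Angular frequency: ω = 2π·f = 2π·683 = 4291 rad/s.
Step 2 — Component impedances:
  Z1: Z = R = 860 Ω
  Z2: Z = 1/(jωC) = -j/(ω·C) = 0 - j4.464 Ω
  Z3: Z = 1/(jωC) = -j/(ω·C) = 0 - j495.8 Ω
Step 3 — With the output port shorted to ground, the output series arm Z2 runs from the junction to ground; the shunt arm Z3 also runs from the junction to ground. They appear in parallel: Z3 || Z2 = 0 - j4.424 Ω.
Step 4 — Series with input arm Z1: Z_in = Z1 + (Z3 || Z2) = 860 - j4.424 Ω = 860∠-0.3° Ω.
Step 5 — Source phasor: V = 32.9∠-60.0° V = 16.45 - j28.49 V.
Step 6 — Ohm's law: I = V / Z_total = (16.45 - j28.49) / (860 - j4.424) = 0.0193 - j0.03303 A.
Step 7 — Convert to polar: |I| = 0.03826 A, ∠I = -59.7°.

I = 0.03826∠-59.7° A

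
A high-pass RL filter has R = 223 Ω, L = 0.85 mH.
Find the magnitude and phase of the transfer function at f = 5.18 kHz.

Step 1 — Angular frequency: ω = 2π·5180 = 3.255e+04 rad/s.
Step 2 — Transfer function: H(jω) = jωL/(R + jωL).
Step 3 — Numerator jωL = j·27.66; denominator R + jωL = 223 + j27.66.
Step 4 — H = 0.01516 + j0.1222.
Step 5 — Magnitude: |H| = 0.1231 (-18.2 dB); phase: φ = 82.9°.

|H| = 0.1231 (-18.2 dB), φ = 82.9°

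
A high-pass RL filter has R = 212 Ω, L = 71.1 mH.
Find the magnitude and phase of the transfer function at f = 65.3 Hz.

Step 1 — Angular frequency: ω = 2π·65.3 = 410.3 rad/s.
Step 2 — Transfer function: H(jω) = jωL/(R + jωL).
Step 3 — Numerator jωL = j·29.17; denominator R + jωL = 212 + j29.17.
Step 4 — H = 0.01858 + j0.135.
Step 5 — Magnitude: |H| = 0.1363 (-17.3 dB); phase: φ = 82.2°.

|H| = 0.1363 (-17.3 dB), φ = 82.2°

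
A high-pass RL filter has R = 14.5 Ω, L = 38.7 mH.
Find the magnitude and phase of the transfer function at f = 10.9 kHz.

Step 1 — Angular frequency: ω = 2π·1.09e+04 = 6.849e+04 rad/s.
Step 2 — Transfer function: H(jω) = jωL/(R + jωL).
Step 3 — Numerator jωL = j·2650; denominator R + jωL = 14.5 + j2650.
Step 4 — H = 1 + j0.005471.
Step 5 — Magnitude: |H| = 1 (-0.0 dB); phase: φ = 0.3°.

|H| = 1 (-0.0 dB), φ = 0.3°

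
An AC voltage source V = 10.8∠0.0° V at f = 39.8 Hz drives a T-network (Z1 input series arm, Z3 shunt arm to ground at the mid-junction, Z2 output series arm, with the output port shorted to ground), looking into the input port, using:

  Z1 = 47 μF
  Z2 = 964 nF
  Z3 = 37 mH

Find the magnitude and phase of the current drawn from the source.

Step 1 — Angular frequency: ω = 2π·f = 2π·39.8 = 250.1 rad/s.
Step 2 — Component impedances:
  Z1: Z = 1/(jωC) = -j/(ω·C) = 0 - j85.08 Ω
  Z2: Z = 1/(jωC) = -j/(ω·C) = 0 - j4148 Ω
  Z3: Z = jωL = j·250.1·0.037 = 0 + j9.253 Ω
Step 3 — With the output port shorted to ground, the output series arm Z2 runs from the junction to ground; the shunt arm Z3 also runs from the junction to ground. They appear in parallel: Z3 || Z2 = 0 + j9.273 Ω.
Step 4 — Series with input arm Z1: Z_in = Z1 + (Z3 || Z2) = 0 - j75.81 Ω = 75.81∠-90.0° Ω.
Step 5 — Source phasor: V = 10.8∠0.0° V = 10.8 V.
Step 6 — Ohm's law: I = V / Z_total = (10.8) / (0 - j75.81) = 0 + j0.1425 A.
Step 7 — Convert to polar: |I| = 0.1425 A, ∠I = 90.0°.

I = 0.1425∠90.0° A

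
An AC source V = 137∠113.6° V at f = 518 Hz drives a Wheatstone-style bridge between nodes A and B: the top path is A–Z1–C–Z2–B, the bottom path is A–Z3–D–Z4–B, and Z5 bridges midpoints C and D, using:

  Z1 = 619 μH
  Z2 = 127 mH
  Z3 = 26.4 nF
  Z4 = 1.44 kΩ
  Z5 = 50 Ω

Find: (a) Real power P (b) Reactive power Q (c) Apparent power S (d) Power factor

Step 1 — Angular frequency: ω = 2π·f = 2π·518 = 3255 rad/s.
Step 2 — Component impedances:
  Z1: Z = jωL = j·3255·0.000619 = 0 + j2.015 Ω
  Z2: Z = jωL = j·3255·0.127 = 0 + j413.3 Ω
  Z3: Z = 1/(jωC) = -j/(ω·C) = 0 - j1.164e+04 Ω
  Z4: Z = R = 1440 Ω
  Z5: Z = R = 50 Ω
Step 3 — Bridge requires nodal analysis (the Z5 bridge couples midpoints C and D, so the two paths cannot be reduced to a simple series/parallel combination). Setting node B to ground and injecting 1 A at node A, the 3-node admittance system at A, C, D solves to V_A = Z_AB = 106.5 + j385.8 Ω = 400.3∠74.6° Ω.
Step 4 — Source phasor: V = 137∠113.6° V = -54.85 + j125.5 V.
Step 5 — Current: I = V / Z = 0.2659 + j0.2155 A = 0.3423∠39.0° A.
Step 6 — Complex power: S = V·I* = 12.47 + j45.2 VA.
Step 7 — Real power: P = Re(S) = 12.47 W.
Step 8 — Reactive power: Q = Im(S) = 45.2 VAR.
Step 9 — Apparent power: |S| = 46.89 VA.
Step 10 — Power factor: PF = P/|S| = 0.266 (lagging).

(a) P = 12.47 W  (b) Q = 45.2 VAR  (c) S = 46.89 VA  (d) PF = 0.266 (lagging)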